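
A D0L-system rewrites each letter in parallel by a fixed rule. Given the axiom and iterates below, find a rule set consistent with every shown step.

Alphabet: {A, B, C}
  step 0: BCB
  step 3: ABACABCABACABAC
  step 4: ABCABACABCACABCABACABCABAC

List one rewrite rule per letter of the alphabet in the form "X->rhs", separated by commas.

  step 3 ⇒ step 4: ABACABCABACABAC ⇒ AB·C·AB·AC·AB·C·AC·AB·C·AB·AC·AB·C·AB·AC
    A ↦ AB
    B ↦ C
    C ↦ AC

A->AB, B->C, C->AC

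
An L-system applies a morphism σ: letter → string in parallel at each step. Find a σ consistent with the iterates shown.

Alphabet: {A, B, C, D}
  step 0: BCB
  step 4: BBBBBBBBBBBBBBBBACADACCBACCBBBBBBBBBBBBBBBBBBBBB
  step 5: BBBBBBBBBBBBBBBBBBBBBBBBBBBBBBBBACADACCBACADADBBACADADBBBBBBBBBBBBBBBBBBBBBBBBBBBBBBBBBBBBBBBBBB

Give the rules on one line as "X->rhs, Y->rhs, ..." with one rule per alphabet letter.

A->AC, B->BB, C->AD, D->CB

  step 4 ⇒ step 5: BBBBBBBBBBBBBBBBACADACCBACCBBBBBBBBBBBBBBBBBBBBB ⇒ BB·BB·BB·BB·BB·BB·BB·BB·BB·BB·BB·BB·BB·BB·BB·BB·AC·AD·AC·CB·AC·AD·AD·BB·AC·AD·AD·BB·BB·BB·BB·BB·BB·BB·BB·BB·BB·BB·BB·BB·BB·BB·BB·BB·BB·BB·BB·BB
    A ↦ AC
    B ↦ BB
    C ↦ AD
    D ↦ CB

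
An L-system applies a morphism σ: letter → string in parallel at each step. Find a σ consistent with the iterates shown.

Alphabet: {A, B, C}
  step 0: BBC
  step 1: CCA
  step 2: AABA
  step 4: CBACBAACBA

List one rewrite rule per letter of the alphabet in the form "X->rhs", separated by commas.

A->BA, B->C, C->A

  step 1 ⇒ step 2: CCA ⇒ A·A·BA
    A ↦ BA
    C ↦ A
  step 0 ⇒ step 1: BBC ⇒ C·C·A
    B ↦ C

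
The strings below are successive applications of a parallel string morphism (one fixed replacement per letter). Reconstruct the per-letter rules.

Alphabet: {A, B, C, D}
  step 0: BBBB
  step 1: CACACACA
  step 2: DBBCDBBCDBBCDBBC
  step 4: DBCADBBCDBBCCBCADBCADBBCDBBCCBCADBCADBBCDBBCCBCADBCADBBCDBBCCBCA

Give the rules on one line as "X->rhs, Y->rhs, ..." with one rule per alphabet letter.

  step 1 ⇒ step 2: CACACACA ⇒ DB·BC·DB·BC·DB·BC·DB·BC
    A ↦ BC
    C ↦ DB
  step 0 ⇒ step 1: BBBB ⇒ CA·CA·CA·CA
    B ↦ CA
    D ↦ CB  (constrained at step 2)

A->BC, B->CA, C->DB, D->CB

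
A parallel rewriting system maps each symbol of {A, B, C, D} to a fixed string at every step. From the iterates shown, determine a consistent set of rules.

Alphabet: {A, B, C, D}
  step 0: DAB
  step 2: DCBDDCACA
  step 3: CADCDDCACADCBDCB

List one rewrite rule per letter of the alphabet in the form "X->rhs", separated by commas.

  step 2 ⇒ step 3: DCBDDCACA ⇒ CA·DC·DD·CA·CA·DC·B·DC·B
    A ↦ B
    B ↦ DD
    C ↦ DC
    D ↦ CA

A->B, B->DD, C->DC, D->CA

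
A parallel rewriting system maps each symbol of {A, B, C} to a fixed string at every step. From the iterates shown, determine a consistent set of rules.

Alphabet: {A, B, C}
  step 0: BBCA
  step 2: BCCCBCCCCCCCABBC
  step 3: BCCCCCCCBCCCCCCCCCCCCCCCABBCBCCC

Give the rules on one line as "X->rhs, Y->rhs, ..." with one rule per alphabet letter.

A->AB, B->BC, C->CC

  step 2 ⇒ step 3: BCCCBCCCCCCCABBC ⇒ BC·CC·CC·CC·BC·CC·CC·CC·CC·CC·CC·CC·AB·BC·BC·CC
    A ↦ AB
    B ↦ BC
    C ↦ CC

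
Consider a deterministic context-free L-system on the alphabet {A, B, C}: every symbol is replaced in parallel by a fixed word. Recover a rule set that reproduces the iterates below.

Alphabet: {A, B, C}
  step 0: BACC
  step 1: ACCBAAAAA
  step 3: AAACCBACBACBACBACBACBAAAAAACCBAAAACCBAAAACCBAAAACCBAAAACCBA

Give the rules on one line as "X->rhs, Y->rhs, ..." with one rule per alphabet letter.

A->CBA, B->AC, C->AA

  step 0 ⇒ step 1: BACC ⇒ AC·CBA·AA·AA
    A ↦ CBA
    B ↦ AC
    C ↦ AA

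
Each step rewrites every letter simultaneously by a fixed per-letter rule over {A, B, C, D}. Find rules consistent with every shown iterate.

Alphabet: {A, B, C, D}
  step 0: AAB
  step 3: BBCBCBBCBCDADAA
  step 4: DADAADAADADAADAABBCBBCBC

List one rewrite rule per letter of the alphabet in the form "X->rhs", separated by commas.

A->BC, B->DA, C->A, D->B

  step 3 ⇒ step 4: BBCBCBBCBCDADAA ⇒ DA·DA·A·DA·A·DA·DA·A·DA·A·B·BC·B·BC·BC
    A ↦ BC
    B ↦ DA
    C ↦ A
    D ↦ B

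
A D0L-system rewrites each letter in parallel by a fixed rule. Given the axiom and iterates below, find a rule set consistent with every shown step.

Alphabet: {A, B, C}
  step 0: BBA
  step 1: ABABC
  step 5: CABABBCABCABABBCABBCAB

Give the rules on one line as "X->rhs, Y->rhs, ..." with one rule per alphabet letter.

  step 0 ⇒ step 1: BBA ⇒ AB·AB·C
    A ↦ C
    B ↦ AB
    C ↦ B  (constrained at step 1)

A->C, B->AB, C->B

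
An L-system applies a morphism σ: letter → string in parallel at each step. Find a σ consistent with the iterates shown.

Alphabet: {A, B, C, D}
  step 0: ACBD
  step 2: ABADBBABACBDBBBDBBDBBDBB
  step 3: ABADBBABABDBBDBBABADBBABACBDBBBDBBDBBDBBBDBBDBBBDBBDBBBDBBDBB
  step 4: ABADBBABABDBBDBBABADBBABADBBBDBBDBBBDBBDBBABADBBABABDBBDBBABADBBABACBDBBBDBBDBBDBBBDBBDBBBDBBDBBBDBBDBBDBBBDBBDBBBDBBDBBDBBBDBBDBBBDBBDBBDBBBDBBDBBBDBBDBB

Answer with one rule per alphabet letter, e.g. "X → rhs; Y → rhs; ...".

A->ABA, B->DBB, C->CB, D->B

  step 3 ⇒ step 4: ABADBBABABDBBDBBABADBBABACBDBBBDBBDBBDBBBDBBDBBBDBBDBBBDBBDBB ⇒ ABA·DBB·ABA·B·DBB·DBB·ABA·DBB·ABA·DBB·B·DBB·DBB·B·DBB·DBB·ABA·DBB·ABA·B·DBB·DBB·ABA·DBB·ABA·CB·DBB·B·DBB·DBB·DBB·B·DBB·DBB·B·DBB·DBB·B·DBB·DBB·DBB·B·DBB·DBB·B·DBB·DBB·DBB·B·DBB·DBB·B·DBB·DBB·DBB·B·DBB·DBB·B·DBB·DBB
    A ↦ ABA
    B ↦ DBB
    C ↦ CB
    D ↦ B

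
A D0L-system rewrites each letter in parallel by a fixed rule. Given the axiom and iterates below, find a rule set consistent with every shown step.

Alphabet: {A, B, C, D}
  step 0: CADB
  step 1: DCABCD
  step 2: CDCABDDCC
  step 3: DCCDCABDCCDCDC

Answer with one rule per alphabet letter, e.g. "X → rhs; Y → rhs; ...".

  step 2 ⇒ step 3: CDCABDDCC ⇒ DC·C·DC·AB·D·C·C·DC·DC
    A ↦ AB
    B ↦ D
    C ↦ DC
    D ↦ C

A->AB, B->D, C->DC, D->C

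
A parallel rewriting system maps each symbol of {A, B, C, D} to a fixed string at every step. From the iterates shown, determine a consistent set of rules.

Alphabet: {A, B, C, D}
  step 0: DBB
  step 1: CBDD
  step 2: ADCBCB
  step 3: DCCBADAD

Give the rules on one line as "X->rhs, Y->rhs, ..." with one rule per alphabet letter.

  step 2 ⇒ step 3: ADCBCB ⇒ DC·CB·A·D·A·D
    A ↦ DC
    B ↦ D
    C ↦ A
    D ↦ CB

A->DC, B->D, C->A, D->CB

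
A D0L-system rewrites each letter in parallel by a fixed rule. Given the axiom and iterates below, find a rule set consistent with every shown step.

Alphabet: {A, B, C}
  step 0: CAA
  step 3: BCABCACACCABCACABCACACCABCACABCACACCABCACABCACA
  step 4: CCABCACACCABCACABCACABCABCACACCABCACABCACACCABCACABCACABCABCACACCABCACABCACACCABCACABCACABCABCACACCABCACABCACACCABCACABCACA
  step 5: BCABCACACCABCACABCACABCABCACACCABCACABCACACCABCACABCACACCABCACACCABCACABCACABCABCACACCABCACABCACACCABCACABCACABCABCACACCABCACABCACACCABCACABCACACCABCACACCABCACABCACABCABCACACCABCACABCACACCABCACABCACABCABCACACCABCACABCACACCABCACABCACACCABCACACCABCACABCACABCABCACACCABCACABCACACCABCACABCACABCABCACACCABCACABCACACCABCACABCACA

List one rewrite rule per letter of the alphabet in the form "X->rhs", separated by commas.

A->CA, B->CCA, C->BCA

  step 4 ⇒ step 5: CCABCACACCABCACABCACABCABCACACCABCACABCACACCABCACABCACABCABCACACCABCACABCACACCABCACABCACABCABCACACCABCACABCACACCABCACABCACA ⇒ BCA·BCA·CA·CCA·BCA·CA·BCA·CA·BCA·BCA·CA·CCA·BCA·CA·BCA·CA·CCA·BCA·CA·BCA·CA·CCA·BCA·CA·CCA·BCA·CA·BCA·CA·BCA·BCA·CA·CCA·BCA·CA·BCA·CA·CCA·BCA·CA·BCA·CA·BCA·BCA·CA·CCA·BCA·CA·BCA·CA·CCA·BCA·CA·BCA·CA·CCA·BCA·CA·CCA·BCA·CA·BCA·CA·BCA·BCA·CA·CCA·BCA·CA·BCA·CA·CCA·BCA·CA·BCA·CA·BCA·BCA·CA·CCA·BCA·CA·BCA·CA·CCA·BCA·CA·BCA·CA·CCA·BCA·CA·CCA·BCA·CA·BCA·CA·BCA·BCA·CA·CCA·BCA·CA·BCA·CA·CCA·BCA·CA·BCA·CA·BCA·BCA·CA·CCA·BCA·CA·BCA·CA·CCA·BCA·CA·BCA·CA
    A ↦ CA
    B ↦ CCA
    C ↦ BCA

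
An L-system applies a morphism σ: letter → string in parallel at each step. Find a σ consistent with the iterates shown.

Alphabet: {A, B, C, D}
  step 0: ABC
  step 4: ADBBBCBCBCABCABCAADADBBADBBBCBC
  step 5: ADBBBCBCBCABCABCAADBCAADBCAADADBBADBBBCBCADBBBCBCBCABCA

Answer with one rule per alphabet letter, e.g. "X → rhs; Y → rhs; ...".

A->AD, B->BC, C->A, D->BB

  step 4 ⇒ step 5: ADBBBCBCBCABCABCAADADBBADBBBCBC ⇒ AD·BB·BC·BC·BC·A·BC·A·BC·A·AD·BC·A·AD·BC·A·AD·AD·BB·AD·BB·BC·BC·AD·BB·BC·BC·BC·A·BC·A
    A ↦ AD
    B ↦ BC
    C ↦ A
    D ↦ BB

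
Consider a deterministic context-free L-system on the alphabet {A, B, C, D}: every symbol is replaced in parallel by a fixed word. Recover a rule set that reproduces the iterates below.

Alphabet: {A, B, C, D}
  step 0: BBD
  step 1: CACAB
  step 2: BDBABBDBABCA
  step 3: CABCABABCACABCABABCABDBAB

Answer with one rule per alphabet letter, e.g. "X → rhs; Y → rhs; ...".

  step 2 ⇒ step 3: BDBABBDBABCA ⇒ CA·B·CA·BAB·CA·CA·B·CA·BAB·CA·BD·BAB
    A ↦ BAB
    B ↦ CA
    C ↦ BD
    D ↦ B

A->BAB, B->CA, C->BD, D->B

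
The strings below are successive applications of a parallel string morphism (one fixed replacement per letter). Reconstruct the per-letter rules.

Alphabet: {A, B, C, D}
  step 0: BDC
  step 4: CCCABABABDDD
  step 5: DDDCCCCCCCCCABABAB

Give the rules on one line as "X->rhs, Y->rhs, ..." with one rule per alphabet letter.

  step 4 ⇒ step 5: CCCABABABDDD ⇒ D·D·D·CC·C·CC·C·CC·C·AB·AB·AB
    A ↦ CC
    B ↦ C
    C ↦ D
    D ↦ AB

A->CC, B->C, C->D, D->AB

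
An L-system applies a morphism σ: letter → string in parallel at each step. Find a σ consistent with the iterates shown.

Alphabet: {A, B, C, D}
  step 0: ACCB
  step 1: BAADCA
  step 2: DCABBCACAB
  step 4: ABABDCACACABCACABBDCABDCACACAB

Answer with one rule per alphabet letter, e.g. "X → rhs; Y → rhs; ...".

A->B, B->DCA, C->A, D->CAC

  step 1 ⇒ step 2: BAADCA ⇒ DCA·B·B·CAC·A·B
    A ↦ B
    B ↦ DCA
    C ↦ A
    D ↦ CAC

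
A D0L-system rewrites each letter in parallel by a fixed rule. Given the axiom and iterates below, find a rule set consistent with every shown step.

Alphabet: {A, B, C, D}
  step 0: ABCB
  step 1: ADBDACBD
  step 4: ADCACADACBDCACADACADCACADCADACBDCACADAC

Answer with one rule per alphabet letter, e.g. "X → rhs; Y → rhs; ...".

A->AD, B->BD, C->AC, D->C

  step 0 ⇒ step 1: ABCB ⇒ AD·BD·AC·BD
    A ↦ AD
    B ↦ BD
    C ↦ AC
    D ↦ C  (constrained at step 1)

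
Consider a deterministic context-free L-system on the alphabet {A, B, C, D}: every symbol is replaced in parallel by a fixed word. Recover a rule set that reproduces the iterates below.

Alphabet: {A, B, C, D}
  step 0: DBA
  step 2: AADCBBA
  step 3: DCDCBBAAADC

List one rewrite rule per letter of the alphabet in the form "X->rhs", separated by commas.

  step 2 ⇒ step 3: AADCBBA ⇒ DC·DC·BB·A·A·A·DC
    A ↦ DC
    B ↦ A
    C ↦ A
    D ↦ BB

A->DC, B->A, C->A, D->BB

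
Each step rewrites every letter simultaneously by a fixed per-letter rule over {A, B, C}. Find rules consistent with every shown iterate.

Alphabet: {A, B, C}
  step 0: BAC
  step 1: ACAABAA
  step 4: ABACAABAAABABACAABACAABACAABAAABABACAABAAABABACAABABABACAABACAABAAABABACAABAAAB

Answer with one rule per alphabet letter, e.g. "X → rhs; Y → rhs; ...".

  step 0 ⇒ step 1: BAC ⇒ ACA·AB·AA
    A ↦ AB
    B ↦ ACA
    C ↦ AA

A->AB, B->ACA, C->AA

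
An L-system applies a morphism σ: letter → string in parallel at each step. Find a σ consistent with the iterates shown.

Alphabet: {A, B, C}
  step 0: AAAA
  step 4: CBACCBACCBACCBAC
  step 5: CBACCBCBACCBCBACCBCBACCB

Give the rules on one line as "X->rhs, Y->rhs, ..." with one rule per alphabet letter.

A->C, B->A, C->CB

  step 4 ⇒ step 5: CBACCBACCBACCBAC ⇒ CB·A·C·CB·CB·A·C·CB·CB·A·C·CB·CB·A·C·CB
    A ↦ C
    B ↦ A
    C ↦ CB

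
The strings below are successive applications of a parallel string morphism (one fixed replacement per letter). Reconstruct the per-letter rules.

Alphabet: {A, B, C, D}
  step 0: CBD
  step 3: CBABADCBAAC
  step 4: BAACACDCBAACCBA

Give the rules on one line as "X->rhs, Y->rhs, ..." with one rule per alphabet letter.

A->C, B->A, C->BA, D->DC

  step 3 ⇒ step 4: CBABADCBAAC ⇒ BA·A·C·A·C·DC·BA·A·C·C·BA
    A ↦ C
    B ↦ A
    C ↦ BA
    D ↦ DC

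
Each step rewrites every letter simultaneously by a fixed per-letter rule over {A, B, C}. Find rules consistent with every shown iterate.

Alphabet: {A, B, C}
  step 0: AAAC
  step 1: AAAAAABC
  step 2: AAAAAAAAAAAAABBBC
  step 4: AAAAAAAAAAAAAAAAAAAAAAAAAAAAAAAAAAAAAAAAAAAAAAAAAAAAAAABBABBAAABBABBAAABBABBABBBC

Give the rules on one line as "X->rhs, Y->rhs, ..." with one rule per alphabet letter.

  step 1 ⇒ step 2: AAAAAABC ⇒ AA·AA·AA·AA·AA·AA·ABB·BC
    A ↦ AA
    B ↦ ABB
    C ↦ BC

A->AA, B->ABB, C->BC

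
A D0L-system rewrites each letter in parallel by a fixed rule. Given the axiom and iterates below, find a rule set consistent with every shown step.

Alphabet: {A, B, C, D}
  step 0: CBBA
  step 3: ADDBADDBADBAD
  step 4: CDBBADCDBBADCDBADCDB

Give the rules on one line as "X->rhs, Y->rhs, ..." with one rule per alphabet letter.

A->CD, B->AD, C->D, D->B

  step 3 ⇒ step 4: ADDBADDBADBAD ⇒ CD·B·B·AD·CD·B·B·AD·CD·B·AD·CD·B
    A ↦ CD
    B ↦ AD
    D ↦ B
    C ↦ D  (constrained at step 0)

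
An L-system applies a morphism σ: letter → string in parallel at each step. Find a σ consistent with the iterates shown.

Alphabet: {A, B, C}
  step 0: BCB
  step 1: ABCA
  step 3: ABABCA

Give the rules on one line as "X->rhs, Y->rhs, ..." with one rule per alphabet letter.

  step 0 ⇒ step 1: BCB ⇒ A·BC·A
    B ↦ A
    C ↦ BC
    A ↦ B  (constrained at step 1)

A->B, B->A, C->BC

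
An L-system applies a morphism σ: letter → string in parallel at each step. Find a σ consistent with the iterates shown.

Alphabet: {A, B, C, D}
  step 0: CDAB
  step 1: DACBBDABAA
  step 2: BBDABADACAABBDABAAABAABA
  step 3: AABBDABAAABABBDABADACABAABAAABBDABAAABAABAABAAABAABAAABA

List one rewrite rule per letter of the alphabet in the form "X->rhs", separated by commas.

A->ABA, B->A, C->DAC, D->BBD

  step 2 ⇒ step 3: BBDABADACAABBDABAAABAABA ⇒ A·A·BBD·ABA·A·ABA·BBD·ABA·DAC·ABA·ABA·A·A·BBD·ABA·A·ABA·ABA·ABA·A·ABA·ABA·A·ABA
    A ↦ ABA
    B ↦ A
    C ↦ DAC
    D ↦ BBD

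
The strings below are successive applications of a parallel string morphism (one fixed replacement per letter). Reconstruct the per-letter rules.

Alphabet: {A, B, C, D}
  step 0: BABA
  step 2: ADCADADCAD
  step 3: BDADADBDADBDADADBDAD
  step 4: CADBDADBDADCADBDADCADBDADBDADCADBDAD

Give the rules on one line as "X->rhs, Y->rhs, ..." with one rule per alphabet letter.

A->BD, B->C, C->AD, D->AD

  step 3 ⇒ step 4: BDADADBDADBDADADBDAD ⇒ C·AD·BD·AD·BD·AD·C·AD·BD·AD·C·AD·BD·AD·BD·AD·C·AD·BD·AD
    A ↦ BD
    B ↦ C
    D ↦ AD
  step 2 ⇒ step 3: ADCADADCAD ⇒ BD·AD·AD·BD·AD·BD·AD·AD·BD·AD
    C ↦ AD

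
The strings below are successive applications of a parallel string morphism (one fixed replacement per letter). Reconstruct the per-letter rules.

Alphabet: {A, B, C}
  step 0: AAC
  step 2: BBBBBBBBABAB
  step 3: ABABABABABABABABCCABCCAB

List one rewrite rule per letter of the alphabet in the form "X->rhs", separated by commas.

A->CC, B->AB, C->BB

  step 2 ⇒ step 3: BBBBBBBBABAB ⇒ AB·AB·AB·AB·AB·AB·AB·AB·CC·AB·CC·AB
    A ↦ CC
    B ↦ AB
    C ↦ BB  (constrained at step 0)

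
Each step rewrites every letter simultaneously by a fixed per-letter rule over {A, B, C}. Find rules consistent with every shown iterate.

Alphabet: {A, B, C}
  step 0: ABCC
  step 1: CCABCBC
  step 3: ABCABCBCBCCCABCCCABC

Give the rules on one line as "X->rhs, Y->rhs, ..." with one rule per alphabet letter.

A->CC, B->A, C->BC

  step 0 ⇒ step 1: ABCC ⇒ CC·A·BC·BC
    A ↦ CC
    B ↦ A
    C ↦ BC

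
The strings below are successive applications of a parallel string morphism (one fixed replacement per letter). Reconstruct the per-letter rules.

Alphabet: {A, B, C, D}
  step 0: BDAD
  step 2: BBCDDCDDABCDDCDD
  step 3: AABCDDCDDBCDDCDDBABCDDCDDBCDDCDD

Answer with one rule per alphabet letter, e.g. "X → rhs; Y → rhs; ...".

A->B, B->A, C->B, D->CDD

  step 2 ⇒ step 3: BBCDDCDDABCDDCDD ⇒ A·A·B·CDD·CDD·B·CDD·CDD·B·A·B·CDD·CDD·B·CDD·CDD
    A ↦ B
    B ↦ A
    C ↦ B
    D ↦ CDD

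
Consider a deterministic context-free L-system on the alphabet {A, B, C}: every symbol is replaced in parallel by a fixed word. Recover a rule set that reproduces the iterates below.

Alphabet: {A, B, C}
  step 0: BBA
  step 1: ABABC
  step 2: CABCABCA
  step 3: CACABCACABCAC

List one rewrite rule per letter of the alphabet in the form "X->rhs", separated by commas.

  step 2 ⇒ step 3: CABCABCA ⇒ CA·C·AB·CA·C·AB·CA·C
    A ↦ C
    B ↦ AB
    C ↦ CA

A->C, B->AB, C->CA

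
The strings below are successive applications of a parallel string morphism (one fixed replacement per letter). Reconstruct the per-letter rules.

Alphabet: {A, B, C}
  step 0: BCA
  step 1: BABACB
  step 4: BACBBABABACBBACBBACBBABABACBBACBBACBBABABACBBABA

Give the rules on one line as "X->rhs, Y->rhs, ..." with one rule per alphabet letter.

A->CB, B->BA, C->BA

  step 0 ⇒ step 1: BCA ⇒ BA·BA·CB
    A ↦ CB
    B ↦ BA
    C ↦ BA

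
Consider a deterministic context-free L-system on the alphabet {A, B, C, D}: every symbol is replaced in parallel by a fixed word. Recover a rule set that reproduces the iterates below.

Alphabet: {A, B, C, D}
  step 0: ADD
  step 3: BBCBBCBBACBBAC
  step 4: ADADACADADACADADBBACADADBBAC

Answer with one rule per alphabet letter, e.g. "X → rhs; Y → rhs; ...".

  step 3 ⇒ step 4: BBCBBCBBACBBAC ⇒ AD·AD·AC·AD·AD·AC·AD·AD·BB·AC·AD·AD·BB·AC
    A ↦ BB
    B ↦ AD
    C ↦ AC
    D ↦ C  (constrained at step 0)

A->BB, B->AD, C->AC, D->C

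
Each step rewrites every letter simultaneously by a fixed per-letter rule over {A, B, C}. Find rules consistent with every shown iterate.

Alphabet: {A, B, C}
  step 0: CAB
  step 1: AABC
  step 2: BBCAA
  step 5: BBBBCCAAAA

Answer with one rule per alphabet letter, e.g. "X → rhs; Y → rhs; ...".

A->B, B->C, C->AA

  step 1 ⇒ step 2: AABC ⇒ B·B·C·AA
    A ↦ B
    B ↦ C
    C ↦ AA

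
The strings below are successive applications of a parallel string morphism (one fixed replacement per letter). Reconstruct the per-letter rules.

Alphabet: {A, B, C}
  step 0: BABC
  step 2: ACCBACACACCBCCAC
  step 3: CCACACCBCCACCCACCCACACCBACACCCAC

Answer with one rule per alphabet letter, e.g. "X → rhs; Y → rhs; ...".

A->CC, B->CB, C->AC

  step 2 ⇒ step 3: ACCBACACACCBCCAC ⇒ CC·AC·AC·CB·CC·AC·CC·AC·CC·AC·AC·CB·AC·AC·CC·AC
    A ↦ CC
    B ↦ CB
    C ↦ AC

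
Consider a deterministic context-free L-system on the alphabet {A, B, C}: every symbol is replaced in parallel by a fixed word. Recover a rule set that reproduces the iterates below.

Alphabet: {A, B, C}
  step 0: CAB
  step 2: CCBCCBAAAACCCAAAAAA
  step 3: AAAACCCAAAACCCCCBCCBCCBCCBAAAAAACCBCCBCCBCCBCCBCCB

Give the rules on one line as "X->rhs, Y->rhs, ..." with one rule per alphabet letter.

  step 2 ⇒ step 3: CCBCCBAAAACCCAAAAAA ⇒ AA·AA·CCC·AA·AA·CCC·CCB·CCB·CCB·CCB·AA·AA·AA·CCB·CCB·CCB·CCB·CCB·CCB
    A ↦ CCB
    B ↦ CCC
    C ↦ AA

A->CCB, B->CCC, C->AA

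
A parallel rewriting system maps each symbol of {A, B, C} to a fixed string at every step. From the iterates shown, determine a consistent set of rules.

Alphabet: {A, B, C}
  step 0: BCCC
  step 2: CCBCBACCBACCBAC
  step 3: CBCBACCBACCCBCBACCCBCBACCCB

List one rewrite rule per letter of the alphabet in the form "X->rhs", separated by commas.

  step 2 ⇒ step 3: CCBCBACCBACCBAC ⇒ CB·CB·AC·CB·AC·C·CB·CB·AC·C·CB·CB·AC·C·CB
    A ↦ C
    B ↦ AC
    C ↦ CB

A->C, B->AC, C->CB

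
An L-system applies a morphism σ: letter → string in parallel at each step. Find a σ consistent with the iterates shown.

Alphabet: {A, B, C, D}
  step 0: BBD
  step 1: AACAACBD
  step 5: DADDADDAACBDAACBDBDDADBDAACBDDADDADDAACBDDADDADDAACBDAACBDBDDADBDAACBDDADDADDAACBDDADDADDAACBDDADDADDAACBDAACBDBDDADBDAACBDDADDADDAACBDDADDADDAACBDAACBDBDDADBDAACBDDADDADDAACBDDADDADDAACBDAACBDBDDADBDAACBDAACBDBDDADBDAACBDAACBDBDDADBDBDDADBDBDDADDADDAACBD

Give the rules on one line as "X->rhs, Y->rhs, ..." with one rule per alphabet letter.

  step 0 ⇒ step 1: BBD ⇒ AAC·AAC·BD
    B ↦ AAC
    D ↦ BD
    A ↦ DAD  (constrained at step 1)
    C ↦ D  (constrained at step 1)

A->DAD, B->AAC, C->D, D->BD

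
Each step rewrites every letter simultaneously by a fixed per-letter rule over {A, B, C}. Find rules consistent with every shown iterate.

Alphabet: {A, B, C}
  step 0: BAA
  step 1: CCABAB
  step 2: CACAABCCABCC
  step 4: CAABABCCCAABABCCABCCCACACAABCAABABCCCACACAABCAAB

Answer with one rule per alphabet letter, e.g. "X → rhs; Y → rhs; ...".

A->AB, B->CC, C->CA

  step 1 ⇒ step 2: CCABAB ⇒ CA·CA·AB·CC·AB·CC
    A ↦ AB
    B ↦ CC
    C ↦ CA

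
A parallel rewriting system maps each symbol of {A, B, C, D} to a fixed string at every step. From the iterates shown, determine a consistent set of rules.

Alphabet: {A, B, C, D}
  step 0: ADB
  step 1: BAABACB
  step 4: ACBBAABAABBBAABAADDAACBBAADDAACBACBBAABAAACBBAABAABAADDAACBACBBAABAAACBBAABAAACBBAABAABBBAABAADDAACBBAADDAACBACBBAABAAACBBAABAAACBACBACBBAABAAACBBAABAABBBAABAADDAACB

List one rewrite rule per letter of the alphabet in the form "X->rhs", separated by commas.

A->BAA, B->ACB, C->DDA, D->B

  step 0 ⇒ step 1: ADB ⇒ BAA·B·ACB
    A ↦ BAA
    B ↦ ACB
    D ↦ B
    C ↦ DDA  (constrained at step 1)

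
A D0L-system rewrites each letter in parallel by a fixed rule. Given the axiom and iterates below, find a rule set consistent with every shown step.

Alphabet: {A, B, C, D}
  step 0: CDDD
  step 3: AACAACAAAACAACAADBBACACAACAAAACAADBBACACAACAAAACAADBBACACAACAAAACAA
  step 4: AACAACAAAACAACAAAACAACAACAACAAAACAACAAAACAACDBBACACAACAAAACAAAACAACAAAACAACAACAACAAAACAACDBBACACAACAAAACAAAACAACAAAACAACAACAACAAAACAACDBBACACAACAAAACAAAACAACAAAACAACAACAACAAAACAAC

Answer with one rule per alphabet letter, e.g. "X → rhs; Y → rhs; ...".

  step 3 ⇒ step 4: AACAACAAAACAACAADBBACACAACAAAACAADBBACACAACAAAACAADBBACACAACAAAACAA ⇒ AAC·AAC·AA·AAC·AAC·AA·AAC·AAC·AAC·AAC·AA·AAC·AAC·AA·AAC·AAC·DBB·AC·AC·AAC·AA·AAC·AA·AAC·AAC·AA·AAC·AAC·AAC·AAC·AA·AAC·AAC·DBB·AC·AC·AAC·AA·AAC·AA·AAC·AAC·AA·AAC·AAC·AAC·AAC·AA·AAC·AAC·DBB·AC·AC·AAC·AA·AAC·AA·AAC·AAC·AA·AAC·AAC·AAC·AAC·AA·AAC·AAC
    A ↦ AAC
    B ↦ AC
    C ↦ AA
    D ↦ DBB

A->AAC, B->AC, C->AA, D->DBB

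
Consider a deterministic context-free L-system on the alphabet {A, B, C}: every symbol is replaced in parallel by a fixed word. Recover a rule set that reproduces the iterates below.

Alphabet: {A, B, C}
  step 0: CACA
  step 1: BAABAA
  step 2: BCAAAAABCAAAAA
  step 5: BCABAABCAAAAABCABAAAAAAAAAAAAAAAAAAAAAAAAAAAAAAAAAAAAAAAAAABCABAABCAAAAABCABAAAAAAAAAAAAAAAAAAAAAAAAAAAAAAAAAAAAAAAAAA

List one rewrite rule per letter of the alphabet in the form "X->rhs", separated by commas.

  step 1 ⇒ step 2: BAABAA ⇒ BCA·AA·AA·BCA·AA·AA
    A ↦ AA
    B ↦ BCA
  step 0 ⇒ step 1: CACA ⇒ B·AA·B·AA
    C ↦ B

A->AA, B->BCA, C->B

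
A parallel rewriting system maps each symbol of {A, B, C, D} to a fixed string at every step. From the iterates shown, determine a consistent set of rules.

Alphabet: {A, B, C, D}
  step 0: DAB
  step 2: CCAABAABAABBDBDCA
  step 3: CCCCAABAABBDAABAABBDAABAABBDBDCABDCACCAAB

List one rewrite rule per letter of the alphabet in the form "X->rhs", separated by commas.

  step 2 ⇒ step 3: CCAABAABAABBDBDCA ⇒ CC·CC·AAB·AAB·BD·AAB·AAB·BD·AAB·AAB·BD·BD·CA·BD·CA·CC·AAB
    A ↦ AAB
    B ↦ BD
    C ↦ CC
    D ↦ CA

A->AAB, B->BD, C->CC, D->CA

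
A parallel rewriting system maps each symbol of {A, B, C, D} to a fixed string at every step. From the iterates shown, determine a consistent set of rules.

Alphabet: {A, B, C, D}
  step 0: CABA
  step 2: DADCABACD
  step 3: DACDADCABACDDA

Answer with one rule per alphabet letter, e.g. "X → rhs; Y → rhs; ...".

  step 2 ⇒ step 3: DADCABACD ⇒ DA·C·DA·D·C·ABA·C·D·DA
    A ↦ C
    B ↦ ABA
    C ↦ D
    D ↦ DA

A->C, B->ABA, C->D, D->DA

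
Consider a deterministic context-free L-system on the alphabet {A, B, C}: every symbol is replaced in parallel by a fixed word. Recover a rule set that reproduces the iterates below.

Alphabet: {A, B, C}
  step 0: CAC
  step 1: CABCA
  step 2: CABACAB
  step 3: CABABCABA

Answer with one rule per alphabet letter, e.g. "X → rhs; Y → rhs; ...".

A->B, B->A, C->CA

  step 2 ⇒ step 3: CABACAB ⇒ CA·B·A·B·CA·B·A
    A ↦ B
    B ↦ A
    C ↦ CA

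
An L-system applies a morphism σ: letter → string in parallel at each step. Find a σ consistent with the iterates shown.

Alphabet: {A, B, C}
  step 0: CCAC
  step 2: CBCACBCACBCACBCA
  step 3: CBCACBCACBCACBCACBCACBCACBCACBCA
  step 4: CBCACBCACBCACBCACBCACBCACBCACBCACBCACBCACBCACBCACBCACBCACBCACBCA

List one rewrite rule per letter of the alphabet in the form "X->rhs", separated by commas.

A->CA, B->CA, C->CB

  step 3 ⇒ step 4: CBCACBCACBCACBCACBCACBCACBCACBCA ⇒ CB·CA·CB·CA·CB·CA·CB·CA·CB·CA·CB·CA·CB·CA·CB·CA·CB·CA·CB·CA·CB·CA·CB·CA·CB·CA·CB·CA·CB·CA·CB·CA
    A ↦ CA
    B ↦ CA
    C ↦ CB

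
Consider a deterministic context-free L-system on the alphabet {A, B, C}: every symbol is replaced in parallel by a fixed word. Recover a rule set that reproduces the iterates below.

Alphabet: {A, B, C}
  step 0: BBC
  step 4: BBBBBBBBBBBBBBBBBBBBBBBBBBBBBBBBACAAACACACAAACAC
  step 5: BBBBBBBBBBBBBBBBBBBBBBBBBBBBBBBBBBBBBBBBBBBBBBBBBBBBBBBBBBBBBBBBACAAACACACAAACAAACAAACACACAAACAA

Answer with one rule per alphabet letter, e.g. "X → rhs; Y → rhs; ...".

  step 4 ⇒ step 5: BBBBBBBBBBBBBBBBBBBBBBBBBBBBBBBBACAAACACACAAACAC ⇒ BB·BB·BB·BB·BB·BB·BB·BB·BB·BB·BB·BB·BB·BB·BB·BB·BB·BB·BB·BB·BB·BB·BB·BB·BB·BB·BB·BB·BB·BB·BB·BB·AC·AA·AC·AC·AC·AA·AC·AA·AC·AA·AC·AC·AC·AA·AC·AA
    A ↦ AC
    B ↦ BB
    C ↦ AA

A->AC, B->BB, C->AA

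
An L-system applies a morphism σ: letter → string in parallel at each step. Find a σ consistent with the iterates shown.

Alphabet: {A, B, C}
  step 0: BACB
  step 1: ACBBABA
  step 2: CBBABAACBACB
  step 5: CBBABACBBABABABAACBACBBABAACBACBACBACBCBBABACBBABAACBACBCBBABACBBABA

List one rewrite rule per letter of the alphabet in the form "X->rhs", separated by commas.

  step 1 ⇒ step 2: ACBBABA ⇒ CB·BAB·A·A·CB·A·CB
    A ↦ CB
    B ↦ A
    C ↦ BAB

A->CB, B->A, C->BAB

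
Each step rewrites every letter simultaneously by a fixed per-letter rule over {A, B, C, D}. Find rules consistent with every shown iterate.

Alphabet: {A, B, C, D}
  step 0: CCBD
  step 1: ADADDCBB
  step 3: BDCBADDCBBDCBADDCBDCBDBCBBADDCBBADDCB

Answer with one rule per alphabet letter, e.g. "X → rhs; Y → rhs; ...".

  step 0 ⇒ step 1: CCBD ⇒ AD·AD·DCB·B
    B ↦ DCB
    C ↦ AD
    D ↦ B
    A ↦ DBC  (constrained at step 1)

A->DBC, B->DCB, C->AD, D->B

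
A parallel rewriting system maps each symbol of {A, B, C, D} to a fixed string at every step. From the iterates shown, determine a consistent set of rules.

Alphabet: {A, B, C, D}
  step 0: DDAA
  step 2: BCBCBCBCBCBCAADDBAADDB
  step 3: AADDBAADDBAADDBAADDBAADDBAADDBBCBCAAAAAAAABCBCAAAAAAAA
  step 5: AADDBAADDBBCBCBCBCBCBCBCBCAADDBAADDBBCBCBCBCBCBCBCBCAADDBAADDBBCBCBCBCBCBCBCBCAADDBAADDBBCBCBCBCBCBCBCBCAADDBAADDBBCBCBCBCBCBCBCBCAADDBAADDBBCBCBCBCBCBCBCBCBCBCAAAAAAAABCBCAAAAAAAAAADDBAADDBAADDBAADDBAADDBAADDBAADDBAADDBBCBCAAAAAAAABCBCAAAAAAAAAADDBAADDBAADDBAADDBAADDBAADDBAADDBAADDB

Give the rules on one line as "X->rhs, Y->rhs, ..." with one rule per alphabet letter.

  step 2 ⇒ step 3: BCBCBCBCBCBCAADDBAADDB ⇒ AA·DDB·AA·DDB·AA·DDB·AA·DDB·AA·DDB·AA·DDB·BC·BC·AAA·AAA·AA·BC·BC·AAA·AAA·AA
    A ↦ BC
    B ↦ AA
    C ↦ DDB
    D ↦ AAA

A->BC, B->AA, C->DDB, D->AAA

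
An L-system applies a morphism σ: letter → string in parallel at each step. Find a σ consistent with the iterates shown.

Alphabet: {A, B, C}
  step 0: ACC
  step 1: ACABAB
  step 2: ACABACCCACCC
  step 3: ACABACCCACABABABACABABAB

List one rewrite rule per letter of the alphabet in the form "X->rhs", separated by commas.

A->AC, B->CC, C->AB

  step 2 ⇒ step 3: ACABACCCACCC ⇒ AC·AB·AC·CC·AC·AB·AB·AB·AC·AB·AB·AB
    A ↦ AC
    B ↦ CC
    C ↦ AB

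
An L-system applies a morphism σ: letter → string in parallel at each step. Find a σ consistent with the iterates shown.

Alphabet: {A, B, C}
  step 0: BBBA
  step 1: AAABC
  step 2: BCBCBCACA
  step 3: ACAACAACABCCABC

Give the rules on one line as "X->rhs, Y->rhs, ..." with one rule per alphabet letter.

A->BC, B->A, C->CA

  step 2 ⇒ step 3: BCBCBCACA ⇒ A·CA·A·CA·A·CA·BC·CA·BC
    A ↦ BC
    B ↦ A
    C ↦ CA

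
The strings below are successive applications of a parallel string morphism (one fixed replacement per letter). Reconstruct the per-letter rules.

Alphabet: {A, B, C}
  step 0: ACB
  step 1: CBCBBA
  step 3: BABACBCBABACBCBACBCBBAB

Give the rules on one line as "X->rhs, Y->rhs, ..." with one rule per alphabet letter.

A->CBC, B->BA, C->B

  step 0 ⇒ step 1: ACB ⇒ CBC·B·BA
    A ↦ CBC
    B ↦ BA
    C ↦ B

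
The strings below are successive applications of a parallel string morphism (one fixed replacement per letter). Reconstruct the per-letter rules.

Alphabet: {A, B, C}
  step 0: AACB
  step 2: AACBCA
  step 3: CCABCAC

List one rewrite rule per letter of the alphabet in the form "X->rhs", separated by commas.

  step 2 ⇒ step 3: AACBCA ⇒ C·C·A·BC·A·C
    A ↦ C
    B ↦ BC
    C ↦ A

A->C, B->BC, C->A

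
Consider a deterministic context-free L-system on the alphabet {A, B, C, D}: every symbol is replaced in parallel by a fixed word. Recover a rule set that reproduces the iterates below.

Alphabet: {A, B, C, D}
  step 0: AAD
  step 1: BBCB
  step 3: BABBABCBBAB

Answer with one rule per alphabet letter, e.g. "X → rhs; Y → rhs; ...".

  step 0 ⇒ step 1: AAD ⇒ B·B·CB
    A ↦ B
    D ↦ CB
    B ↦ BA  (constrained at step 1)
    C ↦ D  (constrained at step 1)

A->B, B->BA, C->D, D->CB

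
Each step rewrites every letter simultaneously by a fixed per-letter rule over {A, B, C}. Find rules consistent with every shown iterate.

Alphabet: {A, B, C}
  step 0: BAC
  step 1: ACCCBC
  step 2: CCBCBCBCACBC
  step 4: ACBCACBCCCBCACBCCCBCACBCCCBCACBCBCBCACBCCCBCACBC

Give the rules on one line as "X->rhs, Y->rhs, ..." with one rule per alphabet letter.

  step 1 ⇒ step 2: ACCCBC ⇒ CC·BC·BC·BC·AC·BC
    A ↦ CC
    B ↦ AC
    C ↦ BC

A->CC, B->AC, C->BC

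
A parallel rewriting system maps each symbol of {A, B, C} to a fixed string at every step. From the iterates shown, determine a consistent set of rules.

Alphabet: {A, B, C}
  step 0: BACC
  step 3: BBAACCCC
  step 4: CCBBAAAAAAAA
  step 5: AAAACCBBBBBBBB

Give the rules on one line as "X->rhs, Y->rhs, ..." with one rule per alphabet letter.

  step 4 ⇒ step 5: CCBBAAAAAAAA ⇒ AA·AA·C·C·B·B·B·B·B·B·B·B
    A ↦ B
    B ↦ C
    C ↦ AA

A->B, B->C, C->AA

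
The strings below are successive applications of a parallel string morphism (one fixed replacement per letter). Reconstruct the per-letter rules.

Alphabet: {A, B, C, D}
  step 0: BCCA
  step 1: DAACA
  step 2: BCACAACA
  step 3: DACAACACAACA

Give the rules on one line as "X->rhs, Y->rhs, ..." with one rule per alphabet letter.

  step 2 ⇒ step 3: BCACAACA ⇒ D·A·CA·A·CA·CA·A·CA
    A ↦ CA
    B ↦ D
    C ↦ A
  step 1 ⇒ step 2: DAACA ⇒ B·CA·CA·A·CA
    D ↦ B

A->CA, B->D, C->A, D->B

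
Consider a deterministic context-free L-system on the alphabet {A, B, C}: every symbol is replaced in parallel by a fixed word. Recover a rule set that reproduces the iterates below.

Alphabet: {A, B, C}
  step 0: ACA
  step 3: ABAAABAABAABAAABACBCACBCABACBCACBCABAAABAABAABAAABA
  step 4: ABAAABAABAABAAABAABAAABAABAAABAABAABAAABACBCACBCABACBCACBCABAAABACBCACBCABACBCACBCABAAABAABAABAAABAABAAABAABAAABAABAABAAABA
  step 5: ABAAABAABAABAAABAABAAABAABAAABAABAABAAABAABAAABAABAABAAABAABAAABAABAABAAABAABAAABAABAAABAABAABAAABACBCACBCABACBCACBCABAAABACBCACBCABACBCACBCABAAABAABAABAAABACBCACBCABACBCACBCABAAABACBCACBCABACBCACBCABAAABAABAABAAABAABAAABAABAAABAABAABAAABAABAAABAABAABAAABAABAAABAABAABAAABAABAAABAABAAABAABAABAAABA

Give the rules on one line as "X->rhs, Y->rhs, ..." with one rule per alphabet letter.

  step 4 ⇒ step 5: ABAAABAABAABAAABAABAAABAABAAABAABAABAAABACBCACBCABACBCACBCABAAABACBCACBCABACBCACBCABAAABAABAABAAABAABAAABAABAAABAABAABAAABA ⇒ ABA·A·ABA·ABA·ABA·A·ABA·ABA·A·ABA·ABA·A·ABA·ABA·ABA·A·ABA·ABA·A·ABA·ABA·ABA·A·ABA·ABA·A·ABA·ABA·ABA·A·ABA·ABA·A·ABA·ABA·A·ABA·ABA·ABA·A·ABA·CBC·A·CBC·ABA·CBC·A·CBC·ABA·A·ABA·CBC·A·CBC·ABA·CBC·A·CBC·ABA·A·ABA·ABA·ABA·A·ABA·CBC·A·CBC·ABA·CBC·A·CBC·ABA·A·ABA·CBC·A·CBC·ABA·CBC·A·CBC·ABA·A·ABA·ABA·ABA·A·ABA·ABA·A·ABA·ABA·A·ABA·ABA·ABA·A·ABA·ABA·A·ABA·ABA·ABA·A·ABA·ABA·A·ABA·ABA·ABA·A·ABA·ABA·A·ABA·ABA·A·ABA·ABA·ABA·A·ABA
    A ↦ ABA
    B ↦ A
    C ↦ CBC

A->ABA, B->A, C->CBC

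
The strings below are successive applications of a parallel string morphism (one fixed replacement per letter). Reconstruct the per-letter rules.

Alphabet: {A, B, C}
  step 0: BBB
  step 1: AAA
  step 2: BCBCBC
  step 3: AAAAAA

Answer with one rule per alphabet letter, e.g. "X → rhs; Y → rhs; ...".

  step 2 ⇒ step 3: BCBCBC ⇒ A·A·A·A·A·A
    B ↦ A
    C ↦ A
  step 1 ⇒ step 2: AAA ⇒ BC·BC·BC
    A ↦ BC

A->BC, B->A, C->A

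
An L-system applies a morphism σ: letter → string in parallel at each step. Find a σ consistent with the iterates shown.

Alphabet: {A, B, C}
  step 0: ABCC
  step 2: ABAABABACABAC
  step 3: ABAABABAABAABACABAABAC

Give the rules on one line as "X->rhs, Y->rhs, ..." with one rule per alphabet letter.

  step 2 ⇒ step 3: ABAABABACABAC ⇒ AB·A·AB·AB·A·AB·A·AB·AC·AB·A·AB·AC
    A ↦ AB
    B ↦ A
    C ↦ AC

A->AB, B->A, C->AC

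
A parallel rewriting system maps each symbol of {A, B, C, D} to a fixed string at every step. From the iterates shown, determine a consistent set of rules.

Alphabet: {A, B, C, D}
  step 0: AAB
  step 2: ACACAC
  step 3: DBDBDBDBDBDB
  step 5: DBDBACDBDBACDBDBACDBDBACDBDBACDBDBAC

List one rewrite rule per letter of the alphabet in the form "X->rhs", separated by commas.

A->D, B->D, C->BDB, D->AC

  step 2 ⇒ step 3: ACACAC ⇒ D·BDB·D·BDB·D·BDB
    A ↦ D
    C ↦ BDB
    B ↦ D  (constrained at step 0)
    D ↦ AC  (constrained at step 3)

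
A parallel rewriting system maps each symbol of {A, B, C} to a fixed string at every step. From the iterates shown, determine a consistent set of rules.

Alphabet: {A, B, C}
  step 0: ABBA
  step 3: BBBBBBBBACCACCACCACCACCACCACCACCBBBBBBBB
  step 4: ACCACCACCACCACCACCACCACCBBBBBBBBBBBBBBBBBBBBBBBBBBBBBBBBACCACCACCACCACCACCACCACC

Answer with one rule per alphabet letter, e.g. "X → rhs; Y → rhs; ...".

A->BB, B->ACC, C->B

  step 3 ⇒ step 4: BBBBBBBBACCACCACCACCACCACCACCACCBBBBBBBB ⇒ ACC·ACC·ACC·ACC·ACC·ACC·ACC·ACC·BB·B·B·BB·B·B·BB·B·B·BB·B·B·BB·B·B·BB·B·B·BB·B·B·BB·B·B·ACC·ACC·ACC·ACC·ACC·ACC·ACC·ACC
    A ↦ BB
    B ↦ ACC
    C ↦ B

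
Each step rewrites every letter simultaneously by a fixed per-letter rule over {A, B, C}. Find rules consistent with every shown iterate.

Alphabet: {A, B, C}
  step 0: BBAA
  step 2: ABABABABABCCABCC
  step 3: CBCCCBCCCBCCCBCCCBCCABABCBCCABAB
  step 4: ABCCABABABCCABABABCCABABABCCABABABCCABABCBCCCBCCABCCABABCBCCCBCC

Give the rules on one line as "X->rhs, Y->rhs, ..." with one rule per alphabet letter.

A->CB, B->CC, C->AB

  step 3 ⇒ step 4: CBCCCBCCCBCCCBCCCBCCABABCBCCABAB ⇒ AB·CC·AB·AB·AB·CC·AB·AB·AB·CC·AB·AB·AB·CC·AB·AB·AB·CC·AB·AB·CB·CC·CB·CC·AB·CC·AB·AB·CB·CC·CB·CC
    A ↦ CB
    B ↦ CC
    C ↦ AB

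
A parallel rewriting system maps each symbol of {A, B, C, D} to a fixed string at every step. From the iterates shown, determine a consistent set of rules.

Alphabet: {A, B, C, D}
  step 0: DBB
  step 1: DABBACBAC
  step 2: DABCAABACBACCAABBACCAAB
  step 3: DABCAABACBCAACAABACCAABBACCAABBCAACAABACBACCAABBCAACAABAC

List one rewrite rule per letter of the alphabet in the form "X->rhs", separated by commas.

  step 2 ⇒ step 3: DABCAABACBACCAABBACCAAB ⇒ DAB·CAA·BAC·B·CAA·CAA·BAC·CAA·B·BAC·CAA·B·B·CAA·CAA·BAC·BAC·CAA·B·B·CAA·CAA·BAC
    A ↦ CAA
    B ↦ BAC
    C ↦ B
    D ↦ DAB

A->CAA, B->BAC, C->B, D->DAB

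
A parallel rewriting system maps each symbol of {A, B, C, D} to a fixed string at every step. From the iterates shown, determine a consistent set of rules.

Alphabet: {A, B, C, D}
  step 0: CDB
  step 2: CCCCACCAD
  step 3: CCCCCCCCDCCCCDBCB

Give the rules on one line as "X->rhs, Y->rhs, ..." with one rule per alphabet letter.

A->D, B->A, C->CC, D->BCB

  step 2 ⇒ step 3: CCCCACCAD ⇒ CC·CC·CC·CC·D·CC·CC·D·BCB
    A ↦ D
    C ↦ CC
    D ↦ BCB
    B ↦ A  (constrained at step 0)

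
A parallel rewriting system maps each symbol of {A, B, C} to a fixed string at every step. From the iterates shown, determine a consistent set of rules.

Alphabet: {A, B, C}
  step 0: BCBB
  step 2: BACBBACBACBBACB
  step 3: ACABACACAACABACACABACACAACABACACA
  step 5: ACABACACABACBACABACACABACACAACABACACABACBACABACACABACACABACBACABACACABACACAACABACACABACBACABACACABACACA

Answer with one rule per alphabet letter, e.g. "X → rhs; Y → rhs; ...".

  step 2 ⇒ step 3: BACBBACBACBBACB ⇒ ACA·B·AC·ACA·ACA·B·AC·ACA·B·AC·ACA·ACA·B·AC·ACA
    A ↦ B
    B ↦ ACA
    C ↦ AC

A->B, B->ACA, C->AC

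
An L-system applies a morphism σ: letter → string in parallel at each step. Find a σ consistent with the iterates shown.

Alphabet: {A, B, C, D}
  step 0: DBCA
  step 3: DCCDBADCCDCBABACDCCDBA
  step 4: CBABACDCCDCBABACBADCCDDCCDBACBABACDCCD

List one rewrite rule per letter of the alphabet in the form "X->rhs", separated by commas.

A->CD, B->DC, C->BA, D->C

  step 3 ⇒ step 4: DCCDBADCCDCBABACDCCDBA ⇒ C·BA·BA·C·DC·CD·C·BA·BA·C·BA·DC·CD·DC·CD·BA·C·BA·BA·C·DC·CD
    A ↦ CD
    B ↦ DC
    C ↦ BA
    D ↦ C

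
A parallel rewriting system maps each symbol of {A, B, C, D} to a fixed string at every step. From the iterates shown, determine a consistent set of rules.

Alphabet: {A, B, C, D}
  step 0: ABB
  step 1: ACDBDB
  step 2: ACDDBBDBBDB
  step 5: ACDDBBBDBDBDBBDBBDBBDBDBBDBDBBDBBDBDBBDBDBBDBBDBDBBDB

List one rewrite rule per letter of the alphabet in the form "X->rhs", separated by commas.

A->AC, B->DB, C->DDB, D->B

  step 1 ⇒ step 2: ACDBDB ⇒ AC·DDB·B·DB·B·DB
    A ↦ AC
    B ↦ DB
    C ↦ DDB
    D ↦ B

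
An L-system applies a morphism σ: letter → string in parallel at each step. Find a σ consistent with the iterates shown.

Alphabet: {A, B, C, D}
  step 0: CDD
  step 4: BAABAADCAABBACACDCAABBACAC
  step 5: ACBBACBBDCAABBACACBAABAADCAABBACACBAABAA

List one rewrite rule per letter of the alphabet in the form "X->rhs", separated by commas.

  step 4 ⇒ step 5: BAABAADCAABBACACDCAABBACAC ⇒ AC·B·B·AC·B·B·DC·AA·B·B·AC·AC·B·AA·B·AA·DC·AA·B·B·AC·AC·B·AA·B·AA
    A ↦ B
    B ↦ AC
    C ↦ AA
    D ↦ DC

A->B, B->AC, C->AA, D->DC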